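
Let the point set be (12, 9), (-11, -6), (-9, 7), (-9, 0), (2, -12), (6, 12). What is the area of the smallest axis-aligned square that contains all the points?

576

The bounding box has width 23 and height 24.
An axis-aligned square enclosing the set must have side ≥ max(width, height).
So the minimum side is max(23, 24) = 24.
Area = 24² = 576.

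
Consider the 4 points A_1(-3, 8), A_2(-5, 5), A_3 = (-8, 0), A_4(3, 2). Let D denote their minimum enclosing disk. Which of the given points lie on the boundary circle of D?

By Welzl's lemma the MEC is supported by two points (diametrically opposite) or three points (on a circumcircle).
The minimum enclosing circle is determined by three boundary points: A_1, A_3, A_4.
Their circumcentre is (-71/26, 59/26) with r² = 11125/338.
The farthest remaining point A_2 is at distance² 4261/338 ≤ 11125/338.
The points at distance exactly r from the centre are A_1, A_3, A_4 — 3 points.

A_1, A_3, A_4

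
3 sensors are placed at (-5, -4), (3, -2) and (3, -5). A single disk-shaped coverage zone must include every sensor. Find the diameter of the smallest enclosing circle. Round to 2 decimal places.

Call the three points A, B, C in the order given.
Side lengths²: AB² = 68, AC² = 65, BC² = 9.
Since AB² = 68 < 65 + 9 = 74, the triangle is acute, so the smallest enclosing circle is the circumcircle.
Circumcentre = (-0.875, -3.5), r² = 17.265625.
Diameter = 2r = 2√(17.265625) ≈ 8.31.

8.31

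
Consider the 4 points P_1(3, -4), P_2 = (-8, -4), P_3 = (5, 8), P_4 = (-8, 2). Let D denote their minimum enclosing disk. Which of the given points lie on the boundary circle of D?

By Welzl's lemma the MEC is supported by two points (diametrically opposite) or three points (on a circumcircle).
The farthest pair is P_2–P_3 with squared distance 313. The circle on this segment as diameter has centre (-1.5, 2) and r² = 313/4 = 78.25.
Check P_1: distance² to centre = 56.25 ≤ 78.25, so it lies inside.
All remaining points lie in this disk, and no smaller disk contains both endpoints, so this is the minimum enclosing circle.
The points at distance exactly r from the centre are P_2, P_3 — 2 points.

P_2, P_3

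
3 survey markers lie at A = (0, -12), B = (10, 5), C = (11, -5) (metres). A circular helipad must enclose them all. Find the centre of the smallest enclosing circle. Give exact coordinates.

(5, -3.5)

Side lengths²: AB² = 389, AC² = 170, BC² = 101.
Since AB² = 389 ≥ 170 + 101 = 271, the angle opposite AB is not acute, so the smallest enclosing circle has AB as diameter.
Centre = midpoint of AB = (5, -3.5), r² = 389/4 = 97.25.
Centre = (5, -3.5).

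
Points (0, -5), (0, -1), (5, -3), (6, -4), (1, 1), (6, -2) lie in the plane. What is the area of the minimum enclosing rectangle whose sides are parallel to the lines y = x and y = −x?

In coordinates u = x + y, v = x − y the rectangle is axis-aligned; the map (x,y)→(u,v) scales areas by 2.
u-values: -5, -1, 2, 2, 2, 4; range = 4 − (-5) = 9.
v-values: 5, 1, 8, 10, 0, 8; range = 10 − 0 = 10.
Area = (9 × 10) / 2 = 45.

45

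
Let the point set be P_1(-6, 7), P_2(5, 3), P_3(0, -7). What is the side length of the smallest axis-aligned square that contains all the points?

14

The bounding box has width 11 and height 14.
An axis-aligned square enclosing the set must have side ≥ max(width, height).
So the minimum side is max(11, 14) = 14.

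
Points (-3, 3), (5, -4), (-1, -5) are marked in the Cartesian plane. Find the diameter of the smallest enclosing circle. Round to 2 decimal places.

Call the three points A, B, C in the order given.
Side lengths²: AB² = 113, AC² = 68, BC² = 37.
Since AB² = 113 ≥ 68 + 37 = 105, the angle opposite AB is not acute, so the smallest enclosing circle has AB as diameter.
Centre = midpoint of AB = (1, -0.5), r² = 113/4 = 28.25.
Diameter = 2r = 2√(28.25) ≈ 10.63.

10.63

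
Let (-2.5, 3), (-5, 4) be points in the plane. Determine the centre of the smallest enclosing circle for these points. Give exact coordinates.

(-3.75, 3.5)

The smallest circle enclosing two points has them as diameter endpoints.
Centre = midpoint = (-3.75, 3.5); r² = |(-2.5, 3)−(-5, 4)|²/4 = 7.25/4 = 1.8125.
Centre = (-3.75, 3.5).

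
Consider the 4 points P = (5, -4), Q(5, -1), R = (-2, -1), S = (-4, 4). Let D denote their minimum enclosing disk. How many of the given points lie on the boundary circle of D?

The farthest pair is P–S with squared distance 145. The circle on this segment as diameter has centre (0.5, 0) and r² = 145/4 = 36.25.
Check Q: distance² to centre = 21.25 ≤ 36.25, so it lies inside.
All remaining points lie in this disk, and no smaller disk contains both endpoints, so this is the minimum enclosing circle.
The points at distance exactly r from the centre are P, S — 2 points.

2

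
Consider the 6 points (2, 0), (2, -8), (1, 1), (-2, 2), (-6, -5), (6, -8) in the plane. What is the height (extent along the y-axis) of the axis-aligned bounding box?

10

max y = 2, min y = -8, so height = 10.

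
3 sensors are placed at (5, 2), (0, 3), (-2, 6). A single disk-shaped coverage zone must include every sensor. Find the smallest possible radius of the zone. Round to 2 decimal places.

Call the three points A, B, C in the order given.
Side lengths²: AB² = 26, AC² = 65, BC² = 13.
Since AC² = 65 ≥ 26 + 13 = 39, the angle opposite AC is not acute, so the smallest enclosing circle has AC as diameter.
Centre = midpoint of AC = (1.5, 4), r² = 65/4 = 16.25.
r = √(16.25) ≈ 4.03.

4.03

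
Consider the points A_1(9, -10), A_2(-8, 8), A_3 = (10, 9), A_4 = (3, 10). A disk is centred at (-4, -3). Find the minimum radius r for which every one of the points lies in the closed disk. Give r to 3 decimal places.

18.439

The required radius is the distance from (-4, -3) to the farthest point.
Squared distances: 218, 137, 340, 218.
Maximum is 340, attained at A_3.
r = √340 ≈ 18.439.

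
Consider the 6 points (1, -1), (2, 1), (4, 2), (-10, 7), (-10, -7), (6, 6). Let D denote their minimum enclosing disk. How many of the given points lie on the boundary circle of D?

3

By Welzl's lemma the MEC is supported by two points (diametrically opposite) or three points (on a circumcircle).
The minimum enclosing circle is determined by three boundary points: (-10, 7), (-10, -7), (6, 6).
Their circumcentre is (-2.40625, 0) with r² = 106.6650390625.
The farthest remaining point (4, 2) is at distance² 45.0400390625 ≤ 106.6650390625.
The points at distance exactly r from the centre are (-10, 7), (-10, -7), (6, 6) — 3 points.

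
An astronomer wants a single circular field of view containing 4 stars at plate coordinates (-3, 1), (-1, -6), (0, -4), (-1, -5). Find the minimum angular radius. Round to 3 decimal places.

The farthest pair is (-3, 1)–(-1, -6) with squared distance 53. The circle on this segment as diameter has centre (-2, -2.5) and r² = 53/4 = 13.25.
Check (0, -4): distance² to centre = 6.25 ≤ 13.25, so it lies inside.
All remaining points lie in this disk, and no smaller disk contains both endpoints, so this is the minimum enclosing circle.
r = √(13.25) ≈ 3.640.

3.640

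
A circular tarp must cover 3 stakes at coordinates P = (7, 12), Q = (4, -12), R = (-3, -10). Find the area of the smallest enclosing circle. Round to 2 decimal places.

469.72

Side lengths²: PQ² = 585, PR² = 584, QR² = 53.
Since PQ² = 585 < 584 + 53 = 637, the triangle is acute, so the smallest enclosing circle is the circumcircle.
Circumcentre = (215/58, 13/58), r² = 251485/1682.
Area = π·r² = π·251485/1682 ≈ 469.72.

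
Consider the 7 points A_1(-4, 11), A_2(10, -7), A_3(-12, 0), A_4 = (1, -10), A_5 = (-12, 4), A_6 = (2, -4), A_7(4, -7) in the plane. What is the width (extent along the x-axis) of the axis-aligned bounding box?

max x = 10, min x = -12, so width = 22.

22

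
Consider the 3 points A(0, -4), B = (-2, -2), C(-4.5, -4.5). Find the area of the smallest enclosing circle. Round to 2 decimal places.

16.10

Side lengths²: AB² = 8, AC² = 20.5, BC² = 12.5.
Since AC² = 20.5 ≥ 12.5 + 8 = 20.5, the angle opposite AC is not acute, so the smallest enclosing circle has AC as diameter.
Centre = midpoint of AC = (-2.25, -4.25), r² = 20.5/4 = 5.125.
Area = π·r² = π·5.125 ≈ 16.10.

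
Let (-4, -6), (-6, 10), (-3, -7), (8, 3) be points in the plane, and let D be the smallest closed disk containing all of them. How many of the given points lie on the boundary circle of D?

By Welzl's lemma the MEC is supported by two points (diametrically opposite) or three points (on a circumcircle).
The minimum enclosing circle is determined by three boundary points: (-6, 10), (-3, -7), (8, 3).
Their circumcentre is (-75/62, 129/62) with r² = 164645/1922.
The farthest remaining point (-4, -6) is at distance² 140465/1922 ≤ 164645/1922.
The points at distance exactly r from the centre are (-6, 10), (-3, -7), (8, 3) — 3 points.

3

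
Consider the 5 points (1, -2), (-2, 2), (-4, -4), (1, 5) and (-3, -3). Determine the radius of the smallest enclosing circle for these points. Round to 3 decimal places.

5.148

The minimum enclosing circle of a finite set is fixed by two of the points (as a diameter) or three (as a circumcircle).
The farthest pair is (-4, -4)–(1, 5) with squared distance 106. The circle on this segment as diameter has centre (-1.5, 0.5) and r² = 106/4 = 26.5.
Check (1, -2): distance² to centre = 12.5 ≤ 26.5, so it lies inside.
All remaining points lie in this disk, and no smaller disk contains both endpoints, so this is the minimum enclosing circle.
r = √(26.5) ≈ 5.148.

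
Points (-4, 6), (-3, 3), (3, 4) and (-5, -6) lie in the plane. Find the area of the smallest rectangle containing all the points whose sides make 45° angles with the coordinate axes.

In coordinates u = x + y, v = x − y the rectangle is axis-aligned; the map (x,y)→(u,v) scales areas by 2.
u-values: 2, 0, 7, -11; range = 7 − (-11) = 18.
v-values: -10, -6, -1, 1; range = 1 − (-10) = 11.
Area = (18 × 11) / 2 = 99.

99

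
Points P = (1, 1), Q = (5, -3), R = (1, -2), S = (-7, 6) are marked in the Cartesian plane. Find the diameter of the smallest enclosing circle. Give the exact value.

A smallest enclosing disk is always determined by at most three of the input points on its boundary.
The farthest pair is Q–S with squared distance 225. The circle on this segment as diameter has centre (-1, 1.5) and r² = 225/4 = 56.25.
Check P: distance² to centre = 4.25 ≤ 56.25, so it lies inside.
All remaining points lie in this disk, and no smaller disk contains both endpoints, so this is the minimum enclosing circle.
Diameter = 2r = 2√(56.25) = 15.

15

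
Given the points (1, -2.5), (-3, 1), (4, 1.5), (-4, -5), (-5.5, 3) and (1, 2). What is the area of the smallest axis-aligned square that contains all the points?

The bounding box has width 9.5 and height 8.
An axis-aligned square enclosing the set must have side ≥ max(width, height).
So the minimum side is max(9.5, 8) = 9.5.
Area = 9.5² = 90.25.

90.25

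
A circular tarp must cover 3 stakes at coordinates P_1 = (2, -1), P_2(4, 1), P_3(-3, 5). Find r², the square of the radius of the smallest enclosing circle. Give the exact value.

Side lengths²: P_1P_2² = 8, P_1P_3² = 61, P_2P_3² = 65.
Since P_2P_3² = 65 < 61 + 8 = 69, the triangle is acute, so the smallest enclosing circle is the circumcircle.
Circumcentre = (7/22, 59/22), r² = 3965/242.

3965/242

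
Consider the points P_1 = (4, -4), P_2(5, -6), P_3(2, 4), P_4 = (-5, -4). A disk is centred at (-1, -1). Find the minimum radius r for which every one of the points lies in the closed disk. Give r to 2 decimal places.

The required radius is the distance from (-1, -1) to the farthest point.
Squared distances: 34, 61, 34, 25.
Maximum is 61, attained at P_2.
r = √61 ≈ 7.81.

7.81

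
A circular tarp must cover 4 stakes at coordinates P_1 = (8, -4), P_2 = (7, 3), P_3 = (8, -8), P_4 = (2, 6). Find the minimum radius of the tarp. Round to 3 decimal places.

The farthest pair is P_3–P_4 with squared distance 232. The circle on this segment as diameter has centre (5, -1) and r² = 232/4 = 58.
Check P_1: distance² to centre = 18 ≤ 58, so it lies inside.
All remaining points lie in this disk, and no smaller disk contains both endpoints, so this is the minimum enclosing circle.
r = √58 ≈ 7.616.

7.616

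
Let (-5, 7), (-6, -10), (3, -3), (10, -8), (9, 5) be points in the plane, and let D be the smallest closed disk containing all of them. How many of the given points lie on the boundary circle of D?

3

The minimum enclosing circle is determined by three boundary points: (-5, 7), (-6, -10), (10, -8).
Their circumcentre is (10/9, -17/9) with r² = 9425/81.
The farthest remaining point (9, 5) is at distance² 8885/81 ≤ 9425/81.
The points at distance exactly r from the centre are (-5, 7), (-6, -10), (10, -8) — 3 points.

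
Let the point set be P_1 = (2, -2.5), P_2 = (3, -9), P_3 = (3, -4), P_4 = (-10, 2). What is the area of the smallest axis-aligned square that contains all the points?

The bounding box has width 13 and height 11.
An axis-aligned square enclosing the set must have side ≥ max(width, height).
So the minimum side is max(13, 11) = 13.
Area = 13² = 169.

169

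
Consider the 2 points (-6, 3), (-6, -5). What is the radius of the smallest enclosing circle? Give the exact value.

The smallest circle enclosing two points has them as diameter endpoints.
Centre = midpoint = (-6, -1); r² = |(-6, 3)−(-6, -5)|²/4 = 64/4 = 16.
r = √16 = 4.

4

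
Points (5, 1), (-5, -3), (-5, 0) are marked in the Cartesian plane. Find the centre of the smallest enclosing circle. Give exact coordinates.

Call the three points A, B, C in the order given.
Side lengths²: AB² = 116, AC² = 101, BC² = 9.
Since AB² = 116 ≥ 101 + 9 = 110, the angle opposite AB is not acute, so the smallest enclosing circle has AB as diameter.
Centre = midpoint of AB = (0, -1), r² = 116/4 = 29.
Centre = (0, -1).

(0, -1)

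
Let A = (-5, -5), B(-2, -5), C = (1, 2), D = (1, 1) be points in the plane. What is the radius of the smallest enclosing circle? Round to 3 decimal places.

A smallest enclosing disk is always determined by at most three of the input points on its boundary.
The farthest pair is A–C with squared distance 85. The circle on this segment as diameter has centre (-2, -1.5) and r² = 85/4 = 21.25.
Check B: distance² to centre = 12.25 ≤ 21.25, so it lies inside.
All remaining points lie in this disk, and no smaller disk contains both endpoints, so this is the minimum enclosing circle.
r = √(21.25) ≈ 4.610.

4.610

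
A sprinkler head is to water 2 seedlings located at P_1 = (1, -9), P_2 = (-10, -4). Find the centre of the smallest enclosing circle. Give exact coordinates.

The smallest circle enclosing two points has them as diameter endpoints.
Centre = midpoint = (-4.5, -6.5); r² = |P_1P_2|²/4 = 146/4 = 36.5.
Centre = (-4.5, -6.5).

(-4.5, -6.5)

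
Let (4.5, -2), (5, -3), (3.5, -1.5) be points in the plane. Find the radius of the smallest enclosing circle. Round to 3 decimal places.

Call the three points A, B, C in the order given.
Side lengths²: AB² = 1.25, AC² = 1.25, BC² = 4.5.
Since BC² = 4.5 ≥ 1.25 + 1.25 = 2.5, the angle opposite BC is not acute, so the smallest enclosing circle has BC as diameter.
Centre = midpoint of BC = (4.25, -2.25), r² = 4.5/4 = 1.125.
r = √(1.125) ≈ 1.061.

1.061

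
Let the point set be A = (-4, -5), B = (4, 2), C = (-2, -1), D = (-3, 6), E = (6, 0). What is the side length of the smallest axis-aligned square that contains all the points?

11

The bounding box has width 10 and height 11.
An axis-aligned square enclosing the set must have side ≥ max(width, height).
So the minimum side is max(10, 11) = 11.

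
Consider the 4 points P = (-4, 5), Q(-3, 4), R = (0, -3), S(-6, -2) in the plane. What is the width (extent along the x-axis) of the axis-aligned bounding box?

max x = 0, min x = -6, so width = 6.

6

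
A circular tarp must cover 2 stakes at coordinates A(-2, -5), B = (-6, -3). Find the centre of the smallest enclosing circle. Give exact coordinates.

(-4, -4)

The smallest circle enclosing two points has them as diameter endpoints.
Centre = midpoint = (-4, -4); r² = |AB|²/4 = 20/4 = 5.
Centre = (-4, -4).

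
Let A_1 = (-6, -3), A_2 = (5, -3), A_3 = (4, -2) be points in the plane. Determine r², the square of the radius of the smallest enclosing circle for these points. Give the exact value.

Side lengths²: A_1A_2² = 121, A_1A_3² = 101, A_2A_3² = 2.
Since A_1A_2² = 121 ≥ 101 + 2 = 103, the angle opposite A_1A_2 is not acute, so the smallest enclosing circle has A_1A_2 as diameter.
Centre = midpoint of A_1A_2 = (-0.5, -3), r² = 121/4 = 30.25.

30.25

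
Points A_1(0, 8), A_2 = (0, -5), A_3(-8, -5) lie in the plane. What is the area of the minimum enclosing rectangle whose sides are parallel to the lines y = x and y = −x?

136.5

In coordinates u = x + y, v = x − y the rectangle is axis-aligned; the map (x,y)→(u,v) scales areas by 2.
u-values: 8, -5, -13; range = 8 − (-13) = 21.
v-values: -8, 5, -3; range = 5 − (-8) = 13.
Area = (21 × 13) / 2 = 136.5.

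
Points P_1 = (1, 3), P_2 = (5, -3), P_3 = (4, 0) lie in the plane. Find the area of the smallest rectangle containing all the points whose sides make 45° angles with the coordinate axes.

10

In coordinates u = x + y, v = x − y the rectangle is axis-aligned; the map (x,y)→(u,v) scales areas by 2.
u-values: 4, 2, 4; range = 4 − 2 = 2.
v-values: -2, 8, 4; range = 8 − (-2) = 10.
Area = (2 × 10) / 2 = 10.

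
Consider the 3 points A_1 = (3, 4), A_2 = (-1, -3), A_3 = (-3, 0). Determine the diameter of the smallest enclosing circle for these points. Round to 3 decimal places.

8.062

Side lengths²: A_1A_2² = 65, A_1A_3² = 52, A_2A_3² = 13.
Since A_1A_2² = 65 ≥ 52 + 13 = 65, the angle opposite A_1A_2 is not acute, so the smallest enclosing circle has A_1A_2 as diameter.
Centre = midpoint of A_1A_2 = (1, 0.5), r² = 65/4 = 16.25.
Diameter = 2r = 2√(16.25) ≈ 8.062.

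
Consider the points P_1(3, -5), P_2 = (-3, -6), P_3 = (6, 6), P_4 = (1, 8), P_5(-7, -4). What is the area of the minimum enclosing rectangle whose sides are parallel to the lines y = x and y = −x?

172.5

In coordinates u = x + y, v = x − y the rectangle is axis-aligned; the map (x,y)→(u,v) scales areas by 2.
u-values: -2, -9, 12, 9, -11; range = 12 − (-11) = 23.
v-values: 8, 3, 0, -7, -3; range = 8 − (-7) = 15.
Area = (23 × 15) / 2 = 172.5.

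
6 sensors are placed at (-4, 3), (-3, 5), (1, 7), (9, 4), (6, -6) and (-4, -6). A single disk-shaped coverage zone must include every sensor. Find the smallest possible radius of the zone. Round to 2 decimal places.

8.20

The minimum enclosing circle of a finite set is fixed by two of the points (as a diameter) or three (as a circumcircle).
The farthest pair is (9, 4)–(-4, -6) with squared distance 269. The circle on this segment as diameter has centre (2.5, -1) and r² = 269/4 = 67.25.
Check (-4, 3): distance² to centre = 58.25 ≤ 67.25, so it lies inside.
All remaining points lie in this disk, and no smaller disk contains both endpoints, so this is the minimum enclosing circle.
r = √(67.25) ≈ 8.20.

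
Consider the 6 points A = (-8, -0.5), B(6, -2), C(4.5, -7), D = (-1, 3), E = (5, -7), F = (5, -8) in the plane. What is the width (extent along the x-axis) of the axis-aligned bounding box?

14

max x = 6, min x = -8, so width = 14.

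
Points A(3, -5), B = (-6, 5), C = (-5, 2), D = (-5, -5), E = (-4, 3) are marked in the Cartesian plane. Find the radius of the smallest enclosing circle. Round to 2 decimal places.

The farthest pair is A–B with squared distance 181. The circle on this segment as diameter has centre (-1.5, 0) and r² = 181/4 = 45.25.
Check C: distance² to centre = 16.25 ≤ 45.25, so it lies inside.
All remaining points lie in this disk, and no smaller disk contains both endpoints, so this is the minimum enclosing circle.
r = √(45.25) ≈ 6.73.

6.73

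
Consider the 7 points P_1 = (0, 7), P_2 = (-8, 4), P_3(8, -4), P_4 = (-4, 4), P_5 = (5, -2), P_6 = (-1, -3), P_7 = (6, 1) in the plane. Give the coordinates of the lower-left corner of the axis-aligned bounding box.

(-8, -4)

x-range [-8, 8], y-range [-4, 7].
The lower-left corner is (-8, -4).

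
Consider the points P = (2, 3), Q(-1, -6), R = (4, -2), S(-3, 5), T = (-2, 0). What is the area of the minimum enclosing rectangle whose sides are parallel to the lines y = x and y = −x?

84

In coordinates u = x + y, v = x − y the rectangle is axis-aligned; the map (x,y)→(u,v) scales areas by 2.
u-values: 5, -7, 2, 2, -2; range = 5 − (-7) = 12.
v-values: -1, 5, 6, -8, -2; range = 6 − (-8) = 14.
Area = (12 × 14) / 2 = 84.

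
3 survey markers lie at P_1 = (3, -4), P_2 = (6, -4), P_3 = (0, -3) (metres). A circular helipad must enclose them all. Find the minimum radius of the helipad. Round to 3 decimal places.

Side lengths²: P_1P_2² = 9, P_1P_3² = 10, P_2P_3² = 37.
Since P_2P_3² = 37 ≥ 10 + 9 = 19, the angle opposite P_2P_3 is not acute, so the smallest enclosing circle has P_2P_3 as diameter.
Centre = midpoint of P_2P_3 = (3, -3.5), r² = 37/4 = 9.25.
r = √(9.25) ≈ 3.041.

3.041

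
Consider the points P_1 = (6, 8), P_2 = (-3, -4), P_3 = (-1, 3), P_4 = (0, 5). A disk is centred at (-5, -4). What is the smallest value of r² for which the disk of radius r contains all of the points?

265

The required radius is the distance from (-5, -4) to the farthest point.
Squared distances: 265, 4, 65, 106.
Maximum is 265, attained at P_1.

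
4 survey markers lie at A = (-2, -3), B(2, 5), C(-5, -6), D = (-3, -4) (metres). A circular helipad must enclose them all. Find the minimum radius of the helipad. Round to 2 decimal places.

By Welzl's lemma the MEC is supported by two points (diametrically opposite) or three points (on a circumcircle).
The farthest pair is B–C with squared distance 170. The circle on this segment as diameter has centre (-1.5, -0.5) and r² = 170/4 = 42.5.
Check A: distance² to centre = 6.5 ≤ 42.5, so it lies inside.
All remaining points lie in this disk, and no smaller disk contains both endpoints, so this is the minimum enclosing circle.
r = √(42.5) ≈ 6.52.

6.52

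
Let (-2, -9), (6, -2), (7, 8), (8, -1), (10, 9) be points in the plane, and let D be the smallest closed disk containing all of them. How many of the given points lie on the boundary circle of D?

A smallest enclosing disk is always determined by at most three of the input points on its boundary.
The farthest pair is (-2, -9)–(10, 9) with squared distance 468. The circle on this segment as diameter has centre (4, 0) and r² = 468/4 = 117.
Check (6, -2): distance² to centre = 8 ≤ 117, so it lies inside.
All remaining points lie in this disk, and no smaller disk contains both endpoints, so this is the minimum enclosing circle.
The points at distance exactly r from the centre are (-2, -9), (10, 9) — 2 points.

2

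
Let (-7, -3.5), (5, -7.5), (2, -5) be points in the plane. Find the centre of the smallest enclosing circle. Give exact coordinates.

Call the three points A, B, C in the order given.
Side lengths²: AB² = 160, AC² = 83.25, BC² = 15.25.
Since AB² = 160 ≥ 83.25 + 15.25 = 98.5, the angle opposite AB is not acute, so the smallest enclosing circle has AB as diameter.
Centre = midpoint of AB = (-1, -5.5), r² = 160/4 = 40.
Centre = (-1, -5.5).

(-1, -5.5)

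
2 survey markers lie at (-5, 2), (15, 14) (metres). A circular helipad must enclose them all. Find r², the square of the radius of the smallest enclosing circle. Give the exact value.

The smallest circle enclosing two points has them as diameter endpoints.
Centre = midpoint = (5, 8); r² = |(-5, 2)−(15, 14)|²/4 = 544/4 = 136.

136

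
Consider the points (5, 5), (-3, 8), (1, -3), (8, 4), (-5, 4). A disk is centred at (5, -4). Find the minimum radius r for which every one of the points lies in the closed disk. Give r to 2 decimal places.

The required radius is the distance from (5, -4) to the farthest point.
Squared distances: 81, 208, 17, 73, 164.
Maximum is 208, attained at (-3, 8).
r = √208 ≈ 14.42.

14.42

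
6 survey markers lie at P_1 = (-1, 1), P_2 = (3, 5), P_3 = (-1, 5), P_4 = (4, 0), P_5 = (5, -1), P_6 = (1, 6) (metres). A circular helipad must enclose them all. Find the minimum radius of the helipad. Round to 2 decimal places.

The farthest pair is P_3–P_5 with squared distance 72. The circle on this segment as diameter has centre (2, 2) and r² = 72/4 = 18.
Check P_1: distance² to centre = 10 ≤ 18, so it lies inside.
All remaining points lie in this disk, and no smaller disk contains both endpoints, so this is the minimum enclosing circle.
r = √18 ≈ 4.24.

4.24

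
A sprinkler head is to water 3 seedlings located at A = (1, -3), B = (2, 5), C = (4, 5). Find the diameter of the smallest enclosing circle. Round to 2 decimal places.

8.54

Side lengths²: AB² = 65, AC² = 73, BC² = 4.
Since AC² = 73 ≥ 65 + 4 = 69, the angle opposite AC is not acute, so the smallest enclosing circle has AC as diameter.
Centre = midpoint of AC = (2.5, 1), r² = 73/4 = 18.25.
Diameter = 2r = 2√(18.25) ≈ 8.54.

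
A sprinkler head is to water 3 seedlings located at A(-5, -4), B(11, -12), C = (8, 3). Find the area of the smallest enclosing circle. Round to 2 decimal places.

274.79

Side lengths²: AB² = 320, AC² = 218, BC² = 234.
Since AB² = 320 < 234 + 218 = 452, the triangle is acute, so the smallest enclosing circle is the circumcircle.
Circumcentre = (38/9, -50/9), r² = 7085/81.
Area = π·r² = π·7085/81 ≈ 274.79.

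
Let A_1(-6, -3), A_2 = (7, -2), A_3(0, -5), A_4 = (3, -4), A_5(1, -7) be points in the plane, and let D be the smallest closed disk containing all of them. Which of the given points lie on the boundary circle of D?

A_1, A_2

The farthest pair is A_1–A_2 with squared distance 170. The circle on this segment as diameter has centre (0.5, -2.5) and r² = 170/4 = 42.5.
Check A_3: distance² to centre = 6.5 ≤ 42.5, so it lies inside.
All remaining points lie in this disk, and no smaller disk contains both endpoints, so this is the minimum enclosing circle.
The points at distance exactly r from the centre are A_1, A_2 — 2 points.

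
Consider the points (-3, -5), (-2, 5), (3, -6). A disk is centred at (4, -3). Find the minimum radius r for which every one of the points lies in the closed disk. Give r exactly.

The required radius is the distance from (4, -3) to the farthest point.
Squared distances: 53, 100, 10.
Maximum is 100, attained at (-2, 5).
r = √100 = 10.

10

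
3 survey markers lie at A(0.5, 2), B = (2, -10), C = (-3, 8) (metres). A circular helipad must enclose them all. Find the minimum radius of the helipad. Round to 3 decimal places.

9.341

Side lengths²: AB² = 146.25, AC² = 48.25, BC² = 349.
Since BC² = 349 ≥ 146.25 + 48.25 = 194.5, the angle opposite BC is not acute, so the smallest enclosing circle has BC as diameter.
Centre = midpoint of BC = (-0.5, -1), r² = 349/4 = 87.25.
r = √(87.25) ≈ 9.341.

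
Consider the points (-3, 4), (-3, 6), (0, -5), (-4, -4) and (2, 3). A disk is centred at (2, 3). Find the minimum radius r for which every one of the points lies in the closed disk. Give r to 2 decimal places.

9.22

The required radius is the distance from (2, 3) to the farthest point.
Squared distances: 26, 34, 68, 85, 0.
Maximum is 85, attained at (-4, -4).
r = √85 ≈ 9.22.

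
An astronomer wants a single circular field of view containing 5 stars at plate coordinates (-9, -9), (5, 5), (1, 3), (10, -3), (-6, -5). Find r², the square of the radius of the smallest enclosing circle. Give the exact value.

35333/338

By Welzl's lemma the MEC is supported by two points (diametrically opposite) or three points (on a circumcircle).
The minimum enclosing circle is determined by three boundary points: (-9, -9), (5, 5), (10, -3).
Their circumcentre is (-5/26, -99/26) with r² = 35333/338.
The farthest remaining point (1, 3) is at distance² 16145/338 ≤ 35333/338.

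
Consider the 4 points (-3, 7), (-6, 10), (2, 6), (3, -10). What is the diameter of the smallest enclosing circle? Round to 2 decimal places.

21.93

By Welzl's lemma the MEC is supported by two points (diametrically opposite) or three points (on a circumcircle).
The farthest pair is (-6, 10)–(3, -10) with squared distance 481. The circle on this segment as diameter has centre (-1.5, 0) and r² = 481/4 = 120.25.
Check (-3, 7): distance² to centre = 51.25 ≤ 120.25, so it lies inside.
All remaining points lie in this disk, and no smaller disk contains both endpoints, so this is the minimum enclosing circle.
Diameter = 2r = 2√(120.25) ≈ 21.93.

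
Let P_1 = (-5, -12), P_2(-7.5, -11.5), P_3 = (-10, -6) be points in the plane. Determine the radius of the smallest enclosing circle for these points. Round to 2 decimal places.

Side lengths²: P_1P_2² = 6.5, P_1P_3² = 61, P_2P_3² = 36.5.
Since P_1P_3² = 61 ≥ 36.5 + 6.5 = 43, the angle opposite P_1P_3 is not acute, so the smallest enclosing circle has P_1P_3 as diameter.
Centre = midpoint of P_1P_3 = (-7.5, -9), r² = 61/4 = 15.25.
r = √(15.25) ≈ 3.91.

3.91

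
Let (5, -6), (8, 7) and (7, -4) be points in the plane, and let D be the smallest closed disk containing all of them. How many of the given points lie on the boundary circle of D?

2

Call the three points A, B, C in the order given.
Side lengths²: AB² = 178, AC² = 8, BC² = 122.
Since AB² = 178 ≥ 122 + 8 = 130, the angle opposite AB is not acute, so the smallest enclosing circle has AB as diameter.
Centre = midpoint of AB = (6.5, 0.5), r² = 178/4 = 44.5.
The points at distance exactly r from the centre are (5, -6), (8, 7) — 2 points.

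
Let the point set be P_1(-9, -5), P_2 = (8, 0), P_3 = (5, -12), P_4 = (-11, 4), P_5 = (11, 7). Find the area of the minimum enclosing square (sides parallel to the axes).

The bounding box has width 22 and height 19.
An axis-aligned square enclosing the set must have side ≥ max(width, height).
So the minimum side is max(22, 19) = 22.
Area = 22² = 484.

484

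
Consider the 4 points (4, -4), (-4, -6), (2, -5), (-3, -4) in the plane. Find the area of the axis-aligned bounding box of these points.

x ranges over [-4, 4], width 8.
y ranges over [-6, -4], height 2.
Area = 8 × 2 = 16.

16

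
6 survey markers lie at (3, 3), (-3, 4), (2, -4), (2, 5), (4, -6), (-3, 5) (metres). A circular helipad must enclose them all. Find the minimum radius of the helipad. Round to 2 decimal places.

The minimum enclosing circle of a finite set is fixed by two of the points (as a diameter) or three (as a circumcircle).
The farthest pair is (4, -6)–(-3, 5) with squared distance 170. The circle on this segment as diameter has centre (0.5, -0.5) and r² = 170/4 = 42.5.
Check (3, 3): distance² to centre = 18.5 ≤ 42.5, so it lies inside.
All remaining points lie in this disk, and no smaller disk contains both endpoints, so this is the minimum enclosing circle.
r = √(42.5) ≈ 6.52.

6.52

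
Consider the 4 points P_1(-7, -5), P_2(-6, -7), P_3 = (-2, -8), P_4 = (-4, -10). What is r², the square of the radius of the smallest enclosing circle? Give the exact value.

A smallest enclosing disk is always determined by at most three of the input points on its boundary.
The minimum enclosing circle is determined by three boundary points: P_1, P_3, P_4.
Their circumcentre is (-4.875, -7.125) with r² = 9.03125.
The farthest remaining point P_2 is at distance² 1.28125 ≤ 9.03125.

9.03125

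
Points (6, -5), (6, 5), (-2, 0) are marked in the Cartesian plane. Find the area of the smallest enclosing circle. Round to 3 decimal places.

97.205

Call the three points A, B, C in the order given.
Side lengths²: AB² = 100, AC² = 89, BC² = 89.
Since AB² = 100 < 89 + 89 = 178, the triangle is acute, so the smallest enclosing circle is the circumcircle.
Circumcentre = (3.5625, 0), r² = 30.94140625.
Area = π·r² = π·30.94140625 ≈ 97.205.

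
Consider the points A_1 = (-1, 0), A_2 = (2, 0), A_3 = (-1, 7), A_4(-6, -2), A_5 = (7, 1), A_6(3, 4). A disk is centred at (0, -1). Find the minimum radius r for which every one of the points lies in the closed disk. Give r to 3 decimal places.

The required radius is the distance from (0, -1) to the farthest point.
Squared distances: 2, 5, 65, 37, 53, 34.
Maximum is 65, attained at A_3.
r = √65 ≈ 8.062.

8.062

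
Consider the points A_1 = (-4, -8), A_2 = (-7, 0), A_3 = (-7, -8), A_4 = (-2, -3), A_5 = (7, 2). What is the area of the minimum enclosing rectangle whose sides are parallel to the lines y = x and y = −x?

In coordinates u = x + y, v = x − y the rectangle is axis-aligned; the map (x,y)→(u,v) scales areas by 2.
u-values: -12, -7, -15, -5, 9; range = 9 − (-15) = 24.
v-values: 4, -7, 1, 1, 5; range = 5 − (-7) = 12.
Area = (24 × 12) / 2 = 144.

144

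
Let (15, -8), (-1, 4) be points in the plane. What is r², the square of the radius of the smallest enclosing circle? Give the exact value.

100

The smallest circle enclosing two points has them as diameter endpoints.
Centre = midpoint = (7, -2); r² = |(15, -8)−(-1, 4)|²/4 = 400/4 = 100.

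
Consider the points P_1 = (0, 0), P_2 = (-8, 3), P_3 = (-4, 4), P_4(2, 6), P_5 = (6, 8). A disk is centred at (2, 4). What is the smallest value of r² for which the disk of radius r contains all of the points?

The required radius is the distance from (2, 4) to the farthest point.
Squared distances: 20, 101, 36, 4, 32.
Maximum is 101, attained at P_2.

101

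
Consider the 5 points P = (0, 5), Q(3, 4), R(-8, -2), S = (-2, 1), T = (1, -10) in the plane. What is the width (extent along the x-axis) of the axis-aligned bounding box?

max x = 3, min x = -8, so width = 11.

11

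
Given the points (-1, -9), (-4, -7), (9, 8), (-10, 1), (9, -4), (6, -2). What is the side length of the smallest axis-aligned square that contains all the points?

19

The bounding box has width 19 and height 17.
An axis-aligned square enclosing the set must have side ≥ max(width, height).
So the minimum side is max(19, 17) = 19.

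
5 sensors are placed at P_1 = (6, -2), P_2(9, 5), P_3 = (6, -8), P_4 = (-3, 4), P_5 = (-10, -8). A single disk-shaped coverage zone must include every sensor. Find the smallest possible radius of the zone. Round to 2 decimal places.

The farthest pair is P_2–P_5 with squared distance 530. The circle on this segment as diameter has centre (-0.5, -1.5) and r² = 530/4 = 132.5.
Check P_1: distance² to centre = 42.5 ≤ 132.5, so it lies inside.
All remaining points lie in this disk, and no smaller disk contains both endpoints, so this is the minimum enclosing circle.
r = √(132.5) ≈ 11.51.

11.51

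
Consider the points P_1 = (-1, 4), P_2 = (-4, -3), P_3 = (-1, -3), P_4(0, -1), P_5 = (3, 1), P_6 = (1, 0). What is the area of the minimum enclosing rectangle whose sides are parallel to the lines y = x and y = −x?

38.5

In coordinates u = x + y, v = x − y the rectangle is axis-aligned; the map (x,y)→(u,v) scales areas by 2.
u-values: 3, -7, -4, -1, 4, 1; range = 4 − (-7) = 11.
v-values: -5, -1, 2, 1, 2, 1; range = 2 − (-5) = 7.
Area = (11 × 7) / 2 = 38.5.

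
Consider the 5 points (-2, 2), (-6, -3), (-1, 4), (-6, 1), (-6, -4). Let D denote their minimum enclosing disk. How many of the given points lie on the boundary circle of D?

By Welzl's lemma the MEC is supported by two points (diametrically opposite) or three points (on a circumcircle).
The farthest pair is (-1, 4)–(-6, -4) with squared distance 89. The circle on this segment as diameter has centre (-3.5, 0) and r² = 89/4 = 22.25.
Check (-2, 2): distance² to centre = 6.25 ≤ 22.25, so it lies inside.
All remaining points lie in this disk, and no smaller disk contains both endpoints, so this is the minimum enclosing circle.
The points at distance exactly r from the centre are (-1, 4), (-6, -4) — 2 points.

2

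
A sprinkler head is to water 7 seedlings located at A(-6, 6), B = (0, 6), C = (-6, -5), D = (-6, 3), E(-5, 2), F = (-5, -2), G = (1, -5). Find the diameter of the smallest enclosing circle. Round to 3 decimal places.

13.038

The minimum enclosing circle of a finite set is fixed by two of the points (as a diameter) or three (as a circumcircle).
The farthest pair is A–G with squared distance 170. The circle on this segment as diameter has centre (-2.5, 0.5) and r² = 170/4 = 42.5.
Check B: distance² to centre = 36.5 ≤ 42.5, so it lies inside.
All remaining points lie in this disk, and no smaller disk contains both endpoints, so this is the minimum enclosing circle.
Diameter = 2r = 2√(42.5) ≈ 13.038.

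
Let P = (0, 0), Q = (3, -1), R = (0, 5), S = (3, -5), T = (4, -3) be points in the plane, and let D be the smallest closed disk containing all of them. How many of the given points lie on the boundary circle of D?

2

By Welzl's lemma the MEC is supported by two points (diametrically opposite) or three points (on a circumcircle).
The farthest pair is R–S with squared distance 109. The circle on this segment as diameter has centre (1.5, 0) and r² = 109/4 = 27.25.
Check P: distance² to centre = 2.25 ≤ 27.25, so it lies inside.
All remaining points lie in this disk, and no smaller disk contains both endpoints, so this is the minimum enclosing circle.
The points at distance exactly r from the centre are R, S — 2 points.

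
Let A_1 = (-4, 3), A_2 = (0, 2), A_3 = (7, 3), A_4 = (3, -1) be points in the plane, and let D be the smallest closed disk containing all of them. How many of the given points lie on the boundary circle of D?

2

By Welzl's lemma the MEC is supported by two points (diametrically opposite) or three points (on a circumcircle).
The farthest pair is A_1–A_3 with squared distance 121. The circle on this segment as diameter has centre (1.5, 3) and r² = 121/4 = 30.25.
Check A_2: distance² to centre = 3.25 ≤ 30.25, so it lies inside.
All remaining points lie in this disk, and no smaller disk contains both endpoints, so this is the minimum enclosing circle.
The points at distance exactly r from the centre are A_1, A_3 — 2 points.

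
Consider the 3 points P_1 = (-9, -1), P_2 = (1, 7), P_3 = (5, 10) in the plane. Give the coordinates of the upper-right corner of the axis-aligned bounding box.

x-range [-9, 5], y-range [-1, 10].
The upper-right corner is (5, 10).

(5, 10)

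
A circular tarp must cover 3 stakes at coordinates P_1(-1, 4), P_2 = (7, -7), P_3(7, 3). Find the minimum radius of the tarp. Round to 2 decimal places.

6.80

Side lengths²: P_1P_2² = 185, P_1P_3² = 65, P_2P_3² = 100.
Since P_1P_2² = 185 ≥ 100 + 65 = 165, the angle opposite P_1P_2 is not acute, so the smallest enclosing circle has P_1P_2 as diameter.
Centre = midpoint of P_1P_2 = (3, -1.5), r² = 185/4 = 46.25.
r = √(46.25) ≈ 6.80.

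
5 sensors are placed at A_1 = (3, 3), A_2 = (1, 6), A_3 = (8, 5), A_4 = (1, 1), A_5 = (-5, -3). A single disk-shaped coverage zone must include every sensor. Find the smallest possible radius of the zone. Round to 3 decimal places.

7.632

The farthest pair is A_3–A_5 with squared distance 233. The circle on this segment as diameter has centre (1.5, 1) and r² = 233/4 = 58.25.
Check A_1: distance² to centre = 6.25 ≤ 58.25, so it lies inside.
All remaining points lie in this disk, and no smaller disk contains both endpoints, so this is the minimum enclosing circle.
r = √(58.25) ≈ 7.632.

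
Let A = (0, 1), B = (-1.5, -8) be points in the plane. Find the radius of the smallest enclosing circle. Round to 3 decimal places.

The smallest circle enclosing two points has them as diameter endpoints.
Centre = midpoint = (-0.75, -3.5); r² = |AB|²/4 = 83.25/4 = 20.8125.
r = √(20.8125) ≈ 4.562.

4.562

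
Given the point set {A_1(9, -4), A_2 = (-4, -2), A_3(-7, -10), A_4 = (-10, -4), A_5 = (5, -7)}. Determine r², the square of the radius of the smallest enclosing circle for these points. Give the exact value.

90.25

By Welzl's lemma the MEC is supported by two points (diametrically opposite) or three points (on a circumcircle).
The farthest pair is A_1–A_4 with squared distance 361. The circle on this segment as diameter has centre (-0.5, -4) and r² = 361/4 = 90.25.
Check A_2: distance² to centre = 16.25 ≤ 90.25, so it lies inside.
All remaining points lie in this disk, and no smaller disk contains both endpoints, so this is the minimum enclosing circle.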